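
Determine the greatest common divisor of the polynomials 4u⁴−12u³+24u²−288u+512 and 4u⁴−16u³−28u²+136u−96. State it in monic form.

Repeated division with remainder:
  4u⁴−12u³+24u²−288u+512 = (4u⁴−16u³−28u²+136u−96) + (4u³+52u²−424u+608)
  4u⁴−16u³−28u²+136u−96 = (u−17)(4u³+52u²−424u+608) + (1280u²−7680u+10240)
  4u³+52u²−424u+608 = ((1/320)u+19/320)(1280u²−7680u+10240) + (0)
Last nonzero remainder: 1280u²−7680u+10240. Dividing through by 1280 gives the monic gcd u²−6u+8.

u²−6u+8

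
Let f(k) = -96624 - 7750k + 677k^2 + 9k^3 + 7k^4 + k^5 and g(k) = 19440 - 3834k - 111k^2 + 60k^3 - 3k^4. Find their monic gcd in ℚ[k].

Euclidean algorithm in ℚ[k]:
  k^5 + 7k^4 + 9k^3 + 677k^2 - 7750k - 96624 = (-(1/3)k - 9)(-3k^4 + 60k^3 - 111k^2 - 3834k + 19440) + (512k^3 - 1600k^2 - 35776k + 78336)
  -3k^4 + 60k^3 - 111k^2 - 3834k + 19440 = (-(3/512)k + 405/4096)(512k^3 - 1600k^2 - 35776k + 78336) + (-(10395/64)k^2 + (10395/64)k + 93555/8)
  512k^3 - 1600k^2 - 35776k + 78336 = (-(32768/10395)k + 69632/10395)(-(10395/64)k^2 + (10395/64)k + 93555/8) + (0)
Last nonzero remainder: -(10395/64)k^2 + (10395/64)k + 93555/8. Dividing through by -10395/64 gives the monic gcd k^2 - k - 72.

-72 - k + k^2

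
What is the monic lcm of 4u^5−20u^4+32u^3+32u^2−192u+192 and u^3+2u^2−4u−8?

By polynomial division,
  4u^5−20u^4+32u^3+32u^2−192u+192 = (4u^2−28u+104)(u^3+2u^2−4u−8) + (−256u^2+1024)
  u^3+2u^2−4u−8 = (−(1/256)u−1/128)(−256u^2+1024) + (0)
Last nonzero remainder: −256u^2+1024. Dividing through by −256 gives the monic gcd u^2−4.
Then lcm(f, g) = f·g / gcd(f, g); expanding and making the result monic gives the answer.

u^6−3u^5−2u^4+24u^3−32u^2−48u+96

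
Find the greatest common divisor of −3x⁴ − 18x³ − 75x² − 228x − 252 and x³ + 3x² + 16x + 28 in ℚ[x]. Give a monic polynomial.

x³ + 3x² + 16x + 28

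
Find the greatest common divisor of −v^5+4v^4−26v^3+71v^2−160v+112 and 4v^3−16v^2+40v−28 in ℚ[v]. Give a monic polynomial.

Repeated division with remainder:
  −v^5+4v^4−26v^3+71v^2−160v+112 = (−(1/4)v^2−4)(4v^3−16v^2+40v−28) + (0)
Last nonzero remainder: 4v^3−16v^2+40v−28. Dividing through by 4 gives the monic gcd v^3−4v^2+10v−7.

v^3−4v^2+10v−7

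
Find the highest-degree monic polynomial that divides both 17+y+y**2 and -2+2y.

1

Repeated division with remainder:
  y**2+y+17 = ((1/2)y+1)(2y-2) + (19)
  2y-2 = ((2/19)y-2/19)(19) + (0)
The last nonzero remainder is the constant 19, so the polynomials are coprime and gcd = 1.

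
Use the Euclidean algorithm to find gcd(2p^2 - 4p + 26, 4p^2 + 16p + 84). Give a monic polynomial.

1

Repeated division with remainder:
  2p^2 - 4p + 26 = (1/2)(4p^2 + 16p + 84) + (-12p - 16)
  4p^2 + 16p + 84 = (-(1/3)p - 8/9)(-12p - 16) + (628/9)
  -12p - 16 = (-(27/157)p - 36/157)(628/9) + (0)
The last nonzero remainder is the constant 628/9, so the polynomials are coprime and gcd = 1.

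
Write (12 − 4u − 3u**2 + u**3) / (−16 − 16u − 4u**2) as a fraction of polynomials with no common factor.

(−6 + 5u − u**2)/(8 + 4u)

By polynomial division,
  u**3 − 3u**2 − 4u + 12 = (−(1/4)u + 7/4)(−4u**2 − 16u − 16) + (20u + 40)
  −4u**2 − 16u − 16 = (−(1/5)u − 2/5)(20u + 40) + (0)
Last nonzero remainder: 20u + 40. Dividing through by 20 gives the monic gcd u + 2.
Cancel u + 2 from numerator and denominator to get the reduced form.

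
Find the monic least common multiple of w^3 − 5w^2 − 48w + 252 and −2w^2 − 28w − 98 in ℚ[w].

w^4 + 2w^3 − 83w^2 − 84w + 1764

Apply the Euclidean algorithm:
  w^3 − 5w^2 − 48w + 252 = (−(1/2)w + 19/2)(−2w^2 − 28w − 98) + (169w + 1183)
  −2w^2 − 28w − 98 = (−(2/169)w − 14/169)(169w + 1183) + (0)
Last nonzero remainder: 169w + 1183. Dividing through by 169 gives the monic gcd w + 7.
Then lcm(f, g) = f·g / gcd(f, g); expanding and making the result monic gives the answer.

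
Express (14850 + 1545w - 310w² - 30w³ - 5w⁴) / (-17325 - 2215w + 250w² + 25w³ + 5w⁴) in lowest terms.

(6 - w)/(-7 + w)

By polynomial division,
  -5w⁴ - 30w³ - 310w² + 1545w + 14850 = (-1)(5w⁴ + 25w³ + 250w² - 2215w - 17325) + (-5w³ - 60w² - 670w - 2475)
  5w⁴ + 25w³ + 250w² - 2215w - 17325 = (-w + 7)(-5w³ - 60w² - 670w - 2475) + (0)
Last nonzero remainder: -5w³ - 60w² - 670w - 2475. Dividing through by -5 gives the monic gcd w³ + 12w² + 134w + 495.
Cancel w³ + 12w² + 134w + 495 from numerator and denominator to get the reduced form.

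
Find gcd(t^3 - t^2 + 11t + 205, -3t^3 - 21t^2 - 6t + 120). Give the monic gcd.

t + 5

Euclidean algorithm in ℚ[t]:
  t^3 - t^2 + 11t + 205 = (-1/3)(-3t^3 - 21t^2 - 6t + 120) + (-8t^2 + 9t + 245)
  -3t^3 - 21t^2 - 6t + 120 = ((3/8)t + 195/64)(-8t^2 + 9t + 245) + (-(8019/64)t - 40095/64)
  -8t^2 + 9t + 245 = ((512/8019)t - 3136/8019)(-(8019/64)t - 40095/64) + (0)
Last nonzero remainder: -(8019/64)t - 40095/64. Dividing through by -8019/64 gives the monic gcd t + 5.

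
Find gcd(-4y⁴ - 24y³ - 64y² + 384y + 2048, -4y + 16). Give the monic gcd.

Euclidean algorithm in ℚ[y]:
  -4y⁴ - 24y³ - 64y² + 384y + 2048 = (y³ + 10y² + 56y + 128)(-4y + 16) + (0)
Last nonzero remainder: -4y + 16. Dividing through by -4 gives the monic gcd y - 4.

y - 4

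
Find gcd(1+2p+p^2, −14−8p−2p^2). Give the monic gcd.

1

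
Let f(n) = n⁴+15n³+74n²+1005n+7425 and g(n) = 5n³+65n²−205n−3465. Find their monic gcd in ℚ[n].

Apply the Euclidean algorithm:
  n⁴+15n³+74n²+1005n+7425 = ((1/5)n+2/5)(5n³+65n²−205n−3465) + (89n²+1780n+8811)
  5n³+65n²−205n−3465 = ((5/89)n−35/89)(89n²+1780n+8811) + (0)
Last nonzero remainder: 89n²+1780n+8811. Dividing through by 89 gives the monic gcd n²+20n+99.

n²+20n+99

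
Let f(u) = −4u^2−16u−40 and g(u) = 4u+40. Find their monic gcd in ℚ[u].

1

Apply the Euclidean algorithm:
  −4u^2−16u−40 = (−u+6)(4u+40) + (−280)
  4u+40 = (−(1/70)u−1/7)(−280) + (0)
The last nonzero remainder is the constant −280, so the polynomials are coprime and gcd = 1.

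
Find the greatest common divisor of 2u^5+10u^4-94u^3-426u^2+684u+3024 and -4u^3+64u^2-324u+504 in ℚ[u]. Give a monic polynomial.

Repeated division with remainder:
  2u^5+10u^4-94u^3-426u^2+684u+3024 = (-(1/2)u^2-(21/2)u-104)(-4u^3+64u^2-324u+504) + (3080u^2-27720u+55440)
  -4u^3+64u^2-324u+504 = (-(1/770)u+1/110)(3080u^2-27720u+55440) + (0)
Last nonzero remainder: 3080u^2-27720u+55440. Dividing through by 3080 gives the monic gcd u^2-9u+18.

u^2-9u+18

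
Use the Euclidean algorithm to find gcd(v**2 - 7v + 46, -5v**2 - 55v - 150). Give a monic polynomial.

Euclidean algorithm in ℚ[v]:
  v**2 - 7v + 46 = (-1/5)(-5v**2 - 55v - 150) + (-18v + 16)
  -5v**2 - 55v - 150 = ((5/18)v + 535/162)(-18v + 16) + (-16430/81)
  -18v + 16 = ((729/8215)v - 648/8215)(-16430/81) + (0)
The last nonzero remainder is the constant -16430/81, so the polynomials are coprime and gcd = 1.

1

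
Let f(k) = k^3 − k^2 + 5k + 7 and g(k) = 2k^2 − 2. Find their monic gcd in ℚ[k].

Repeated division with remainder:
  k^3 − k^2 + 5k + 7 = ((1/2)k − 1/2)(2k^2 − 2) + (6k + 6)
  2k^2 − 2 = ((1/3)k − 1/3)(6k + 6) + (0)
Last nonzero remainder: 6k + 6. Dividing through by 6 gives the monic gcd k + 1.

k + 1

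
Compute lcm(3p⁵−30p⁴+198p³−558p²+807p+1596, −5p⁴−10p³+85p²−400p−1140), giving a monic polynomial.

Euclidean algorithm in ℚ[p]:
  3p⁵−30p⁴+198p³−558p²+807p+1596 = (−(3/5)p+36/5)(−5p⁴−10p³+85p²−400p−1140) + (321p³−1410p²+3003p+9804)
  −5p⁴−10p³+85p²−400p−1140 = (−(5/321)p−1140/11449)(321p³−1410p²+3003p+9804) + (−(98700/11449)p²+(592200/11449)p−1875300/11449)
  321p³−1410p²+3003p+9804 = (−(1225043/32900)p−492307/8225)(−(98700/11449)p²+(592200/11449)p−1875300/11449) + (0)
Last nonzero remainder: −(98700/11449)p²+(592200/11449)p−1875300/11449. Dividing through by −98700/11449 gives the monic gcd p²−6p+19.
Then lcm(f, g) = f·g / gcd(f, g); expanding and making the result monic gives the answer.

p⁷−2p⁶−2p⁵+222p⁴−427p³+452p²+7484p+6384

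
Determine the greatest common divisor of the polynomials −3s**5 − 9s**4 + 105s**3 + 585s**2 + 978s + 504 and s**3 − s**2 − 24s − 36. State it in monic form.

s**2 + 5s + 6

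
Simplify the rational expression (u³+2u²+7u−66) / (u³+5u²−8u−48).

Euclidean algorithm in ℚ[u]:
  u³+2u²+7u−66 = (u³+5u²−8u−48) + (−3u²+15u−18)
  u³+5u²−8u−48 = (−(1/3)u−10/3)(−3u²+15u−18) + (36u−108)
  −3u²+15u−18 = (−(1/12)u+1/6)(36u−108) + (0)
Last nonzero remainder: 36u−108. Dividing through by 36 gives the monic gcd u−3.
Cancel u−3 from numerator and denominator to get the reduced form.

(u²+5u+22)/(u²+8u+16)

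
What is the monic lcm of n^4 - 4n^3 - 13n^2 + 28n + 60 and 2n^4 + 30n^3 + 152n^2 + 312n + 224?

Euclidean algorithm in ℚ[n]:
  n^4 - 4n^3 - 13n^2 + 28n + 60 = (1/2)(2n^4 + 30n^3 + 152n^2 + 312n + 224) + (-19n^3 - 89n^2 - 128n - 52)
  2n^4 + 30n^3 + 152n^2 + 312n + 224 = (-(2/19)n - 392/361)(-19n^3 - 89n^2 - 128n - 52) + ((15120/361)n^2 + (60480/361)n + 60480/361)
  -19n^3 - 89n^2 - 128n - 52 = (-(6859/15120)n - 4693/15120)((15120/361)n^2 + (60480/361)n + 60480/361) + (0)
Last nonzero remainder: (15120/361)n^2 + (60480/361)n + 60480/361. Dividing through by 15120/361 gives the monic gcd n^2 + 4n + 4.
Then lcm(f, g) = f·g / gcd(f, g); expanding and making the result monic gives the answer.

n^6 + 7n^5 - 29n^4 - 227n^3 + 4n^2 + 1444n + 1680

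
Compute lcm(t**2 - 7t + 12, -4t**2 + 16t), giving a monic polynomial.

Apply the Euclidean algorithm:
  t**2 - 7t + 12 = (-1/4)(-4t**2 + 16t) + (-3t + 12)
  -4t**2 + 16t = ((4/3)t)(-3t + 12) + (0)
Last nonzero remainder: -3t + 12. Dividing through by -3 gives the monic gcd t - 4.
Then lcm(f, g) = f·g / gcd(f, g); expanding and making the result monic gives the answer.

t**3 - 7t**2 + 12t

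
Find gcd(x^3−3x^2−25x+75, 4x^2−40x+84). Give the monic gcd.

x−3

Repeated division with remainder:
  x^3−3x^2−25x+75 = ((1/4)x+7/4)(4x^2−40x+84) + (24x−72)
  4x^2−40x+84 = ((1/6)x−7/6)(24x−72) + (0)
Last nonzero remainder: 24x−72. Dividing through by 24 gives the monic gcd x−3.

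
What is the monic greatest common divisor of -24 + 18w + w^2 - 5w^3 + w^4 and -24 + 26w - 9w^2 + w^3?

-4 + w

By polynomial division,
  w^4 - 5w^3 + w^2 + 18w - 24 = (w + 4)(w^3 - 9w^2 + 26w - 24) + (11w^2 - 62w + 72)
  w^3 - 9w^2 + 26w - 24 = ((1/11)w - 37/121)(11w^2 - 62w + 72) + ((60/121)w - 240/121)
  11w^2 - 62w + 72 = ((1331/60)w - 363/10)((60/121)w - 240/121) + (0)
Last nonzero remainder: (60/121)w - 240/121. Dividing through by 60/121 gives the monic gcd w - 4.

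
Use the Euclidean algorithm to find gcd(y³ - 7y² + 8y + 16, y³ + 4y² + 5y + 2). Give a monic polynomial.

y + 1

Euclidean algorithm in ℚ[y]:
  y³ - 7y² + 8y + 16 = (y³ + 4y² + 5y + 2) + (-11y² + 3y + 14)
  y³ + 4y² + 5y + 2 = (-(1/11)y - 47/121)(-11y² + 3y + 14) + ((900/121)y + 900/121)
  -11y² + 3y + 14 = (-(1331/900)y + 847/450)((900/121)y + 900/121) + (0)
Last nonzero remainder: (900/121)y + 900/121. Dividing through by 900/121 gives the monic gcd y + 1.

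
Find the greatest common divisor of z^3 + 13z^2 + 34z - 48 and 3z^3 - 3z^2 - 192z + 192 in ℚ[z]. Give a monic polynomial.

z^2 + 7z - 8

Apply the Euclidean algorithm:
  z^3 + 13z^2 + 34z - 48 = (1/3)(3z^3 - 3z^2 - 192z + 192) + (14z^2 + 98z - 112)
  3z^3 - 3z^2 - 192z + 192 = ((3/14)z - 12/7)(14z^2 + 98z - 112) + (0)
Last nonzero remainder: 14z^2 + 98z - 112. Dividing through by 14 gives the monic gcd z^2 + 7z - 8.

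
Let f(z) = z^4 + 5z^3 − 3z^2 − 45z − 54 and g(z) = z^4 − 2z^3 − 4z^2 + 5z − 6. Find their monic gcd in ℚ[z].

z^2 − z − 6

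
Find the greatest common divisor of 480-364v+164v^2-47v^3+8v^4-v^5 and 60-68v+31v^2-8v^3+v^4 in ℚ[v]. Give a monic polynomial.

-30+19v-6v^2+v^3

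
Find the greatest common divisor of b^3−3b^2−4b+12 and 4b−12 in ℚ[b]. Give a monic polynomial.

By polynomial division,
  b^3−3b^2−4b+12 = ((1/4)b^2−1)(4b−12) + (0)
Last nonzero remainder: 4b−12. Dividing through by 4 gives the monic gcd b−3.

b−3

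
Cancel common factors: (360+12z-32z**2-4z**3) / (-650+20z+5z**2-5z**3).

(-72+12z+4z**2)/(130-30z+5z**2)

Euclidean algorithm in ℚ[z]:
  -4z**3-32z**2+12z+360 = (4/5)(-5z**3+5z**2+20z-650) + (-36z**2-4z+880)
  -5z**3+5z**2+20z-650 = ((5/36)z-25/162)(-36z**2-4z+880) + (-(8330/81)z-41650/81)
  -36z**2-4z+880 = ((1458/4165)z-7128/4165)(-(8330/81)z-41650/81) + (0)
Last nonzero remainder: -(8330/81)z-41650/81. Dividing through by -8330/81 gives the monic gcd z+5.
Cancel z+5 from numerator and denominator to get the reduced form.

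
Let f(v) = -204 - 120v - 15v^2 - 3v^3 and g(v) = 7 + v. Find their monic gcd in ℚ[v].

Repeated division with remainder:
  -3v^3 - 15v^2 - 120v - 204 = (-3v^2 + 6v - 162)(v + 7) + (930)
  v + 7 = ((1/930)v + 7/930)(930) + (0)
The last nonzero remainder is the constant 930, so the polynomials are coprime and gcd = 1.

1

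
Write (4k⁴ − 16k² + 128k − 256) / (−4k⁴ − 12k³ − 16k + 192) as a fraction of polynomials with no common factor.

By polynomial division,
  4k⁴ − 16k² + 128k − 256 = (−1)(−4k⁴ − 12k³ − 16k + 192) + (−12k³ − 16k² + 112k − 64)
  −4k⁴ − 12k³ − 16k + 192 = ((1/3)k + 5/9)(−12k³ − 16k² + 112k − 64) + (−(256/9)k² − (512/9)k + 2048/9)
  −12k³ − 16k² + 112k − 64 = ((27/64)k − 9/32)(−(256/9)k² − (512/9)k + 2048/9) + (0)
Last nonzero remainder: −(256/9)k² − (512/9)k + 2048/9. Dividing through by −256/9 gives the monic gcd k² + 2k − 8.
Cancel k² + 2k − 8 from numerator and denominator to get the reduced form.

(−k² + 2k − 8)/(k² + k + 6)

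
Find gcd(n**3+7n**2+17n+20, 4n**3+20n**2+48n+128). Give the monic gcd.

Apply the Euclidean algorithm:
  n**3+7n**2+17n+20 = (1/4)(4n**3+20n**2+48n+128) + (2n**2+5n-12)
  4n**3+20n**2+48n+128 = (2n+5)(2n**2+5n-12) + (47n+188)
  2n**2+5n-12 = ((2/47)n-3/47)(47n+188) + (0)
Last nonzero remainder: 47n+188. Dividing through by 47 gives the monic gcd n+4.

n+4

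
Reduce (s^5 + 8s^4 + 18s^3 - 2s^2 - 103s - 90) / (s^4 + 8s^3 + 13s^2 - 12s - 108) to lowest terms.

(s^2 + 6s + 5)/(s + 6)

Euclidean algorithm in ℚ[s]:
  s^5 + 8s^4 + 18s^3 - 2s^2 - 103s - 90 = (s)(s^4 + 8s^3 + 13s^2 - 12s - 108) + (5s^3 + 10s^2 + 5s - 90)
  s^4 + 8s^3 + 13s^2 - 12s - 108 = ((1/5)s + 6/5)(5s^3 + 10s^2 + 5s - 90) + (0)
Last nonzero remainder: 5s^3 + 10s^2 + 5s - 90. Dividing through by 5 gives the monic gcd s^3 + 2s^2 + s - 18.
Cancel s^3 + 2s^2 + s - 18 from numerator and denominator to get the reduced form.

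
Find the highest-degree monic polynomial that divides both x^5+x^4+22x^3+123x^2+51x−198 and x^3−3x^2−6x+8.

x^2+x−2

By polynomial division,
  x^5+x^4+22x^3+123x^2+51x−198 = (x^2+4x+40)(x^3−3x^2−6x+8) + (259x^2+259x−518)
  x^3−3x^2−6x+8 = ((1/259)x−4/259)(259x^2+259x−518) + (0)
Last nonzero remainder: 259x^2+259x−518. Dividing through by 259 gives the monic gcd x^2+x−2.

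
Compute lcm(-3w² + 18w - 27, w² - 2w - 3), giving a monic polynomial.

By polynomial division,
  -3w² + 18w - 27 = (-3)(w² - 2w - 3) + (12w - 36)
  w² - 2w - 3 = ((1/12)w + 1/12)(12w - 36) + (0)
Last nonzero remainder: 12w - 36. Dividing through by 12 gives the monic gcd w - 3.
Then lcm(f, g) = f·g / gcd(f, g); expanding and making the result monic gives the answer.

w³ - 5w² + 3w + 9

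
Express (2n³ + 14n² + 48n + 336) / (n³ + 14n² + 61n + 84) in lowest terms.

(2n² + 48)/(n² + 7n + 12)

Euclidean algorithm in ℚ[n]:
  2n³ + 14n² + 48n + 336 = (2)(n³ + 14n² + 61n + 84) + (-14n² - 74n + 168)
  n³ + 14n² + 61n + 84 = (-(1/14)n - 61/98)(-14n² - 74n + 168) + ((1320/49)n + 1320/7)
  -14n² - 74n + 168 = (-(343/660)n + 49/55)((1320/49)n + 1320/7) + (0)
Last nonzero remainder: (1320/49)n + 1320/7. Dividing through by 1320/49 gives the monic gcd n + 7.
Cancel n + 7 from numerator and denominator to get the reduced form.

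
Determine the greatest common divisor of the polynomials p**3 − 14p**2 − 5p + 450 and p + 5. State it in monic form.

Euclidean algorithm in ℚ[p]:
  p**3 − 14p**2 − 5p + 450 = (p**2 − 19p + 90)(p + 5) + (0)
The last nonzero remainder p + 5 is already monic.

p + 5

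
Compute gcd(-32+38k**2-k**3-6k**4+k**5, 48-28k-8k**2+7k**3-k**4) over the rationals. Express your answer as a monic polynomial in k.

By polynomial division,
  k**5-6k**4-k**3+38k**2-32 = (-k-1)(-k**4+7k**3-8k**2-28k+48) + (-2k**3+2k**2+20k+16)
  -k**4+7k**3-8k**2-28k+48 = ((1/2)k-3)(-2k**3+2k**2+20k+16) + (-12k**2+24k+96)
  -2k**3+2k**2+20k+16 = ((1/6)k+1/6)(-12k**2+24k+96) + (0)
Last nonzero remainder: -12k**2+24k+96. Dividing through by -12 gives the monic gcd k**2-2k-8.

-8-2k+k**2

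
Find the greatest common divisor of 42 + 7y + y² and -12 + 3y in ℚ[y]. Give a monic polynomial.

Repeated division with remainder:
  y² + 7y + 42 = ((1/3)y + 11/3)(3y - 12) + (86)
  3y - 12 = ((3/86)y - 6/43)(86) + (0)
The last nonzero remainder is the constant 86, so the polynomials are coprime and gcd = 1.

1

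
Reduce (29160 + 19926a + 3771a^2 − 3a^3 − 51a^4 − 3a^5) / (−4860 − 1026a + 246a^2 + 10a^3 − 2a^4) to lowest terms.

Repeated division with remainder:
  −3a^5 − 51a^4 − 3a^3 + 3771a^2 + 19926a + 29160 = ((3/2)a + 33)(−2a^4 + 10a^3 + 246a^2 − 1026a − 4860) + (−702a^3 − 2808a^2 + 61074a + 189540)
  −2a^4 + 10a^3 + 246a^2 − 1026a − 4860 = ((1/351)a − 1/39)(−702a^3 − 2808a^2 + 61074a + 189540) + (0)
Last nonzero remainder: −702a^3 − 2808a^2 + 61074a + 189540. Dividing through by −702 gives the monic gcd a^3 + 4a^2 − 87a − 270.
Cancel a^3 + 4a^2 − 87a − 270 from numerator and denominator to get the reduced form.

(108 + 39a + 3a^2)/(−18 + 2a)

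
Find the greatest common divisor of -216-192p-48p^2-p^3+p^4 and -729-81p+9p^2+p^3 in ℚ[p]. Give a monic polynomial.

-9+p

Repeated division with remainder:
  p^4-p^3-48p^2-192p-216 = (p-10)(p^3+9p^2-81p-729) + (123p^2-273p-7506)
  p^3+9p^2-81p-729 = ((1/123)p+460/5043)(123p^2-273p-7506) + ((8281/1681)p-74529/1681)
  123p^2-273p-7506 = ((206763/8281)p+1401954/8281)((8281/1681)p-74529/1681) + (0)
Last nonzero remainder: (8281/1681)p-74529/1681. Dividing through by 8281/1681 gives the monic gcd p-9.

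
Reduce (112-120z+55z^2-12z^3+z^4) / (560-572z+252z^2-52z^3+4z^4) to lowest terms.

Apply the Euclidean algorithm:
  z^4-12z^3+55z^2-120z+112 = (1/4)(4z^4-52z^3+252z^2-572z+560) + (z^3-8z^2+23z-28)
  4z^4-52z^3+252z^2-572z+560 = (4z-20)(z^3-8z^2+23z-28) + (0)
The last nonzero remainder z^3-8z^2+23z-28 is already monic.
Cancel z^3-8z^2+23z-28 from numerator and denominator to get the reduced form.

(-4+z)/(-20+4z)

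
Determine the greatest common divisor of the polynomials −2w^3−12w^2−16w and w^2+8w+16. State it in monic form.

w+4

Apply the Euclidean algorithm:
  −2w^3−12w^2−16w = (−2w+4)(w^2+8w+16) + (−16w−64)
  w^2+8w+16 = (−(1/16)w−1/4)(−16w−64) + (0)
Last nonzero remainder: −16w−64. Dividing through by −16 gives the monic gcd w+4.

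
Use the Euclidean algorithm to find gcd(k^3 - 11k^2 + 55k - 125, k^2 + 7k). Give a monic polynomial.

1

Apply the Euclidean algorithm:
  k^3 - 11k^2 + 55k - 125 = (k - 18)(k^2 + 7k) + (181k - 125)
  k^2 + 7k = ((1/181)k + 1392/32761)(181k - 125) + (174000/32761)
  181k - 125 = ((5929741/174000)k - 32761/1392)(174000/32761) + (0)
The last nonzero remainder is the constant 174000/32761, so the polynomials are coprime and gcd = 1.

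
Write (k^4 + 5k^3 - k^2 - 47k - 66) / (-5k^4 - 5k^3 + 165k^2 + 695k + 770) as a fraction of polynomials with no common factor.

Euclidean algorithm in ℚ[k]:
  k^4 + 5k^3 - k^2 - 47k - 66 = (-1/5)(-5k^4 - 5k^3 + 165k^2 + 695k + 770) + (4k^3 + 32k^2 + 92k + 88)
  -5k^4 - 5k^3 + 165k^2 + 695k + 770 = (-(5/4)k + 35/4)(4k^3 + 32k^2 + 92k + 88) + (0)
Last nonzero remainder: 4k^3 + 32k^2 + 92k + 88. Dividing through by 4 gives the monic gcd k^3 + 8k^2 + 23k + 22.
Cancel k^3 + 8k^2 + 23k + 22 from numerator and denominator to get the reduced form.

(-k + 3)/(5k - 35)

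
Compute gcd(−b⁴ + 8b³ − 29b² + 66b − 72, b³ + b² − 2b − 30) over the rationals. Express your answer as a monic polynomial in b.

b − 3

Repeated division with remainder:
  −b⁴ + 8b³ − 29b² + 66b − 72 = (−b + 9)(b³ + b² − 2b − 30) + (−40b² + 54b + 198)
  b³ + b² − 2b − 30 = (−(1/40)b − 47/800)(−40b² + 54b + 198) + ((2449/400)b − 7347/400)
  −40b² + 54b + 198 = (−(16000/2449)b − 26400/2449)((2449/400)b − 7347/400) + (0)
Last nonzero remainder: (2449/400)b − 7347/400. Dividing through by 2449/400 gives the monic gcd b − 3.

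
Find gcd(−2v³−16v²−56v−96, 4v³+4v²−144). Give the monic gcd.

v²+4v+12

Apply the Euclidean algorithm:
  −2v³−16v²−56v−96 = (−1/2)(4v³+4v²−144) + (−14v²−56v−168)
  4v³+4v²−144 = (−(2/7)v+6/7)(−14v²−56v−168) + (0)
Last nonzero remainder: −14v²−56v−168. Dividing through by −14 gives the monic gcd v²+4v+12.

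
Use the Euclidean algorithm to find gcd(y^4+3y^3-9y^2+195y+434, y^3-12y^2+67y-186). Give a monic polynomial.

y^2-6y+31

Apply the Euclidean algorithm:
  y^4+3y^3-9y^2+195y+434 = (y+15)(y^3-12y^2+67y-186) + (104y^2-624y+3224)
  y^3-12y^2+67y-186 = ((1/104)y-3/52)(104y^2-624y+3224) + (0)
Last nonzero remainder: 104y^2-624y+3224. Dividing through by 104 gives the monic gcd y^2-6y+31.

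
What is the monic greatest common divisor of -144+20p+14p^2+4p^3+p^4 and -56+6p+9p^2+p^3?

-8+2p+p^2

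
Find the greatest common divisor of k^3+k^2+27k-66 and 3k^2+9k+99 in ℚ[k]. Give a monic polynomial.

k^2+3k+33

By polynomial division,
  k^3+k^2+27k-66 = ((1/3)k-2/3)(3k^2+9k+99) + (0)
Last nonzero remainder: 3k^2+9k+99. Dividing through by 3 gives the monic gcd k^2+3k+33.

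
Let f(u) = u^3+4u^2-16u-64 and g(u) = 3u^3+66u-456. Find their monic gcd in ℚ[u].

u-4

Euclidean algorithm in ℚ[u]:
  u^3+4u^2-16u-64 = (1/3)(3u^3+66u-456) + (4u^2-38u+88)
  3u^3+66u-456 = ((3/4)u+57/8)(4u^2-38u+88) + ((1083/4)u-1083)
  4u^2-38u+88 = ((16/1083)u-88/1083)((1083/4)u-1083) + (0)
Last nonzero remainder: (1083/4)u-1083. Dividing through by 1083/4 gives the monic gcd u-4.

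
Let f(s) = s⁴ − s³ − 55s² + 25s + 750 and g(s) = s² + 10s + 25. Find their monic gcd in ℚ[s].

s² + 10s + 25

Euclidean algorithm in ℚ[s]:
  s⁴ − s³ − 55s² + 25s + 750 = (s² − 11s + 30)(s² + 10s + 25) + (0)
The last nonzero remainder s² + 10s + 25 is already monic.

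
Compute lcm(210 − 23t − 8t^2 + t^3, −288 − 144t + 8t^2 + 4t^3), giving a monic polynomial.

Repeated division with remainder:
  t^3 − 8t^2 − 23t + 210 = (1/4)(4t^3 + 8t^2 − 144t − 288) + (−10t^2 + 13t + 282)
  4t^3 + 8t^2 − 144t − 288 = (−(2/5)t − 33/25)(−10t^2 + 13t + 282) + (−(351/25)t + 2106/25)
  −10t^2 + 13t + 282 = ((250/351)t + 1175/351)(−(351/25)t + 2106/25) + (0)
Last nonzero remainder: −(351/25)t + 2106/25. Dividing through by −351/25 gives the monic gcd t − 6.
Then lcm(f, g) = f·g / gcd(f, g); expanding and making the result monic gives the answer.

2520 + 1404t − 70t^2 − 75t^3 + t^5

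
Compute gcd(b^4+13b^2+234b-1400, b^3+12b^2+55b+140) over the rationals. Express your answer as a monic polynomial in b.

b+7

Euclidean algorithm in ℚ[b]:
  b^4+13b^2+234b-1400 = (b-12)(b^3+12b^2+55b+140) + (102b^2+754b+280)
  b^3+12b^2+55b+140 = ((1/102)b+235/5202)(102b^2+754b+280) + ((47320/2601)b+331240/2601)
  102b^2+754b+280 = ((132651/23660)b+2601/1183)((47320/2601)b+331240/2601) + (0)
Last nonzero remainder: (47320/2601)b+331240/2601. Dividing through by 47320/2601 gives the monic gcd b+7.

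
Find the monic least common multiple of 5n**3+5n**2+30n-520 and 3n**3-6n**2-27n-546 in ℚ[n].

Euclidean algorithm in ℚ[n]:
  5n**3+5n**2+30n-520 = (5/3)(3n**3-6n**2-27n-546) + (15n**2+75n+390)
  3n**3-6n**2-27n-546 = ((1/5)n-7/5)(15n**2+75n+390) + (0)
Last nonzero remainder: 15n**2+75n+390. Dividing through by 15 gives the monic gcd n**2+5n+26.
Then lcm(f, g) = f·g / gcd(f, g); expanding and making the result monic gives the answer.

n**4-6n**3-n**2-146n+728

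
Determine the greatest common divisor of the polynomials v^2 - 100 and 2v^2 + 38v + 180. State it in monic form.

Euclidean algorithm in ℚ[v]:
  v^2 - 100 = (1/2)(2v^2 + 38v + 180) + (-19v - 190)
  2v^2 + 38v + 180 = (-(2/19)v - 18/19)(-19v - 190) + (0)
Last nonzero remainder: -19v - 190. Dividing through by -19 gives the monic gcd v + 10.

v + 10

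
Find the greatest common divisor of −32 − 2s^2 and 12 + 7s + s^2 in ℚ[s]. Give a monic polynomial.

By polynomial division,
  −2s^2 − 32 = (−2)(s^2 + 7s + 12) + (14s − 8)
  s^2 + 7s + 12 = ((1/14)s + 53/98)(14s − 8) + (800/49)
  14s − 8 = ((343/400)s − 49/100)(800/49) + (0)
The last nonzero remainder is the constant 800/49, so the polynomials are coprime and gcd = 1.

1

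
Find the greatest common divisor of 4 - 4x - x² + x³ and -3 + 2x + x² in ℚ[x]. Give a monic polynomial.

Repeated division with remainder:
  x³ - x² - 4x + 4 = (x - 3)(x² + 2x - 3) + (5x - 5)
  x² + 2x - 3 = ((1/5)x + 3/5)(5x - 5) + (0)
Last nonzero remainder: 5x - 5. Dividing through by 5 gives the monic gcd x - 1.

-1 + x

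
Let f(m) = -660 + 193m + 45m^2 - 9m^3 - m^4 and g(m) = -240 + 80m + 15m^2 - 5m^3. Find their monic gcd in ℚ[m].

12 - 7m + m^2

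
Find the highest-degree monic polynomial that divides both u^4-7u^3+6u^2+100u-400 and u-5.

u-5

Repeated division with remainder:
  u^4-7u^3+6u^2+100u-400 = (u^3-2u^2-4u+80)(u-5) + (0)
The last nonzero remainder u-5 is already monic.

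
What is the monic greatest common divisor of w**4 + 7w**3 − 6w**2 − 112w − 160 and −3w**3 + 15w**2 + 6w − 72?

w**2 − 2w − 8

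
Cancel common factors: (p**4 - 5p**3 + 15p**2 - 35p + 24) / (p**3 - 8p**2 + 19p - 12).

Euclidean algorithm in ℚ[p]:
  p**4 - 5p**3 + 15p**2 - 35p + 24 = (p + 3)(p**3 - 8p**2 + 19p - 12) + (20p**2 - 80p + 60)
  p**3 - 8p**2 + 19p - 12 = ((1/20)p - 1/5)(20p**2 - 80p + 60) + (0)
Last nonzero remainder: 20p**2 - 80p + 60. Dividing through by 20 gives the monic gcd p**2 - 4p + 3.
Cancel p**2 - 4p + 3 from numerator and denominator to get the reduced form.

(p**2 - p + 8)/(p - 4)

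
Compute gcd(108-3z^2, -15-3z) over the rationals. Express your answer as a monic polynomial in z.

Repeated division with remainder:
  -3z^2+108 = (z-5)(-3z-15) + (33)
  -3z-15 = (-(1/11)z-5/11)(33) + (0)
The last nonzero remainder is the constant 33, so the polynomials are coprime and gcd = 1.

1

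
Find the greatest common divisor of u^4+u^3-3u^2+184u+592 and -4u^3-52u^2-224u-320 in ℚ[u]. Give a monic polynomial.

u^2+8u+16

Euclidean algorithm in ℚ[u]:
  u^4+u^3-3u^2+184u+592 = (-(1/4)u+3)(-4u^3-52u^2-224u-320) + (97u^2+776u+1552)
  -4u^3-52u^2-224u-320 = (-(4/97)u-20/97)(97u^2+776u+1552) + (0)
Last nonzero remainder: 97u^2+776u+1552. Dividing through by 97 gives the monic gcd u^2+8u+16.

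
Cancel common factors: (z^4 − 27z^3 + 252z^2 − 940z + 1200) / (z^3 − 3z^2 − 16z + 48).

(z^2 − 20z + 100)/(z + 4)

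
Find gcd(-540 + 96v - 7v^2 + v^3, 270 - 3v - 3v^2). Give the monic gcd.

Euclidean algorithm in ℚ[v]:
  v^3 - 7v^2 + 96v - 540 = (-(1/3)v + 8/3)(-3v^2 - 3v + 270) + (194v - 1260)
  -3v^2 - 3v + 270 = (-(3/194)v - 2181/18818)(194v - 1260) + (1166400/9409)
  194v - 1260 = ((912673/583200)v - 65863/6480)(1166400/9409) + (0)
The last nonzero remainder is the constant 1166400/9409, so the polynomials are coprime and gcd = 1.

1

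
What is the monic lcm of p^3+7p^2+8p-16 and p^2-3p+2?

p^4+5p^3-6p^2-32p+32

Euclidean algorithm in ℚ[p]:
  p^3+7p^2+8p-16 = (p+10)(p^2-3p+2) + (36p-36)
  p^2-3p+2 = ((1/36)p-1/18)(36p-36) + (0)
Last nonzero remainder: 36p-36. Dividing through by 36 gives the monic gcd p-1.
Then lcm(f, g) = f·g / gcd(f, g); expanding and making the result monic gives the answer.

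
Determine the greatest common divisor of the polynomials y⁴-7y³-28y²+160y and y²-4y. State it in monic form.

Apply the Euclidean algorithm:
  y⁴-7y³-28y²+160y = (y²-3y-40)(y²-4y) + (0)
The last nonzero remainder y²-4y is already monic.

y²-4y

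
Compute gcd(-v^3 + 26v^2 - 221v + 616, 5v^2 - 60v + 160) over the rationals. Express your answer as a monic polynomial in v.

Repeated division with remainder:
  -v^3 + 26v^2 - 221v + 616 = (-(1/5)v + 14/5)(5v^2 - 60v + 160) + (-21v + 168)
  5v^2 - 60v + 160 = (-(5/21)v + 20/21)(-21v + 168) + (0)
Last nonzero remainder: -21v + 168. Dividing through by -21 gives the monic gcd v - 8.

v - 8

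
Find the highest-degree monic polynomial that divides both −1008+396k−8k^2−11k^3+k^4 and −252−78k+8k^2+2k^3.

Euclidean algorithm in ℚ[k]:
  k^4−11k^3−8k^2+396k−1008 = ((1/2)k−15/2)(2k^3+8k^2−78k−252) + (91k^2−63k−2898)
  2k^3+8k^2−78k−252 = ((2/91)k+122/1183)(91k^2−63k−2898) + (−(1320/169)k+7920/169)
  91k^2−63k−2898 = (−(15379/1320)k−27209/440)(−(1320/169)k+7920/169) + (0)
Last nonzero remainder: −(1320/169)k+7920/169. Dividing through by −1320/169 gives the monic gcd k−6.

−6+k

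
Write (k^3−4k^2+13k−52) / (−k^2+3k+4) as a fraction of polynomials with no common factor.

(−k^2−13)/(k+1)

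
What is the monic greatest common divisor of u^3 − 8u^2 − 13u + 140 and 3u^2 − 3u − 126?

u − 7

By polynomial division,
  u^3 − 8u^2 − 13u + 140 = ((1/3)u − 7/3)(3u^2 − 3u − 126) + (22u − 154)
  3u^2 − 3u − 126 = ((3/22)u + 9/11)(22u − 154) + (0)
Last nonzero remainder: 22u − 154. Dividing through by 22 gives the monic gcd u − 7.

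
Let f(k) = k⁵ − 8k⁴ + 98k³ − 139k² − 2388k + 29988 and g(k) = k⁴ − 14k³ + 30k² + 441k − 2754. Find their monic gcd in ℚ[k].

Apply the Euclidean algorithm:
  k⁵ − 8k⁴ + 98k³ − 139k² − 2388k + 29988 = (k + 6)(k⁴ − 14k³ + 30k² + 441k − 2754) + (152k³ − 760k² − 2280k + 46512)
  k⁴ − 14k³ + 30k² + 441k − 2754 = ((1/152)k − 9/152)(152k³ − 760k² − 2280k + 46512) + (0)
Last nonzero remainder: 152k³ − 760k² − 2280k + 46512. Dividing through by 152 gives the monic gcd k³ − 5k² − 15k + 306.

k³ − 5k² − 15k + 306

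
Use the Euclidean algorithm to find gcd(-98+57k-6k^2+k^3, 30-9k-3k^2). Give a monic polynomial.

-2+k

Apply the Euclidean algorithm:
  k^3-6k^2+57k-98 = (-(1/3)k+3)(-3k^2-9k+30) + (94k-188)
  -3k^2-9k+30 = (-(3/94)k-15/94)(94k-188) + (0)
Last nonzero remainder: 94k-188. Dividing through by 94 gives the monic gcd k-2.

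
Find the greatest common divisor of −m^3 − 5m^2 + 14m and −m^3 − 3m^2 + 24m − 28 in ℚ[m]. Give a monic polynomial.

Euclidean algorithm in ℚ[m]:
  −m^3 − 5m^2 + 14m = (−m^3 − 3m^2 + 24m − 28) + (−2m^2 − 10m + 28)
  −m^3 − 3m^2 + 24m − 28 = ((1/2)m − 1)(−2m^2 − 10m + 28) + (0)
Last nonzero remainder: −2m^2 − 10m + 28. Dividing through by −2 gives the monic gcd m^2 + 5m − 14.

m^2 + 5m − 14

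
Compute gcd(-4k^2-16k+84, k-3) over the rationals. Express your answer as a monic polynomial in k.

Euclidean algorithm in ℚ[k]:
  -4k^2-16k+84 = (-4k-28)(k-3) + (0)
The last nonzero remainder k-3 is already monic.

k-3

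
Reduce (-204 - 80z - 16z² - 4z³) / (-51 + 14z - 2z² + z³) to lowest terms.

(-12 - 4z)/(-3 + z)

Apply the Euclidean algorithm:
  -4z³ - 16z² - 80z - 204 = (-4)(z³ - 2z² + 14z - 51) + (-24z² - 24z - 408)
  z³ - 2z² + 14z - 51 = (-(1/24)z + 1/8)(-24z² - 24z - 408) + (0)
Last nonzero remainder: -24z² - 24z - 408. Dividing through by -24 gives the monic gcd z² + z + 17.
Cancel z² + z + 17 from numerator and denominator to get the reduced form.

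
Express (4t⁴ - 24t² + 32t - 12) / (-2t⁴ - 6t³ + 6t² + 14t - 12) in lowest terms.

Repeated division with remainder:
  4t⁴ - 24t² + 32t - 12 = (-2)(-2t⁴ - 6t³ + 6t² + 14t - 12) + (-12t³ - 12t² + 60t - 36)
  -2t⁴ - 6t³ + 6t² + 14t - 12 = ((1/6)t + 1/3)(-12t³ - 12t² + 60t - 36) + (0)
Last nonzero remainder: -12t³ - 12t² + 60t - 36. Dividing through by -12 gives the monic gcd t³ + t² - 5t + 3.
Cancel t³ + t² - 5t + 3 from numerator and denominator to get the reduced form.

(-2t + 2)/(t + 2)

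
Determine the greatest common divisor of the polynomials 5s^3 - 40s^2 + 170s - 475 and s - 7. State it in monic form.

Apply the Euclidean algorithm:
  5s^3 - 40s^2 + 170s - 475 = (5s^2 - 5s + 135)(s - 7) + (470)
  s - 7 = ((1/470)s - 7/470)(470) + (0)
The last nonzero remainder is the constant 470, so the polynomials are coprime and gcd = 1.

1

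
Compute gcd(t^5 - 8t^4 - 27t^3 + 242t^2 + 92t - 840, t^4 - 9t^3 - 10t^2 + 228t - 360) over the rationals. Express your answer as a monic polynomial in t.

Apply the Euclidean algorithm:
  t^5 - 8t^4 - 27t^3 + 242t^2 + 92t - 840 = (t + 1)(t^4 - 9t^3 - 10t^2 + 228t - 360) + (-8t^3 + 24t^2 + 224t - 480)
  t^4 - 9t^3 - 10t^2 + 228t - 360 = (-(1/8)t + 3/4)(-8t^3 + 24t^2 + 224t - 480) + (0)
Last nonzero remainder: -8t^3 + 24t^2 + 224t - 480. Dividing through by -8 gives the monic gcd t^3 - 3t^2 - 28t + 60.

t^3 - 3t^2 - 28t + 60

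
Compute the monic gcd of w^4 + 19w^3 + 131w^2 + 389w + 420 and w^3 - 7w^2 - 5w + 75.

w + 3

Repeated division with remainder:
  w^4 + 19w^3 + 131w^2 + 389w + 420 = (w + 26)(w^3 - 7w^2 - 5w + 75) + (318w^2 + 444w - 1530)
  w^3 - 7w^2 - 5w + 75 = ((1/318)w - 445/16854)(318w^2 + 444w - 1530) + ((32400/2809)w + 97200/2809)
  318w^2 + 444w - 1530 = ((148877/5400)w - 47753/1080)((32400/2809)w + 97200/2809) + (0)
Last nonzero remainder: (32400/2809)w + 97200/2809. Dividing through by 32400/2809 gives the monic gcd w + 3.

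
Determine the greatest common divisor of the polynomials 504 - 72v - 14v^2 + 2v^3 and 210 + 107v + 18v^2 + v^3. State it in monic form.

6 + v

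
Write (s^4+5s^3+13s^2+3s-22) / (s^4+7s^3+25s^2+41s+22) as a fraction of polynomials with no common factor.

Repeated division with remainder:
  s^4+5s^3+13s^2+3s-22 = (s^4+7s^3+25s^2+41s+22) + (-2s^3-12s^2-38s-44)
  s^4+7s^3+25s^2+41s+22 = (-(1/2)s-1/2)(-2s^3-12s^2-38s-44) + (0)
Last nonzero remainder: -2s^3-12s^2-38s-44. Dividing through by -2 gives the monic gcd s^3+6s^2+19s+22.
Cancel s^3+6s^2+19s+22 from numerator and denominator to get the reduced form.

(s-1)/(s+1)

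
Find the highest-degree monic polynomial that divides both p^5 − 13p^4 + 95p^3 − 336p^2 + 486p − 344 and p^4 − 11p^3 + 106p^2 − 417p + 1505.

p^2 − 7p + 43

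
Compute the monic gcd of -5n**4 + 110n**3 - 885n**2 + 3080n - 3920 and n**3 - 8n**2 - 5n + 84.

n**2 - 11n + 28

Apply the Euclidean algorithm:
  -5n**4 + 110n**3 - 885n**2 + 3080n - 3920 = (-5n + 70)(n**3 - 8n**2 - 5n + 84) + (-350n**2 + 3850n - 9800)
  n**3 - 8n**2 - 5n + 84 = (-(1/350)n - 3/350)(-350n**2 + 3850n - 9800) + (0)
Last nonzero remainder: -350n**2 + 3850n - 9800. Dividing through by -350 gives the monic gcd n**2 - 11n + 28.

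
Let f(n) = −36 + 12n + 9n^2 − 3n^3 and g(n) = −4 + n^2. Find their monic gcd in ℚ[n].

Euclidean algorithm in ℚ[n]:
  −3n^3 + 9n^2 + 12n − 36 = (−3n + 9)(n^2 − 4) + (0)
The last nonzero remainder n^2 − 4 is already monic.

−4 + n^2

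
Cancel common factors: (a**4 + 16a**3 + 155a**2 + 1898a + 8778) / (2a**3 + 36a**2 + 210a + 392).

(a**3 + 9a**2 + 92a + 1254)/(2a**2 + 22a + 56)

By polynomial division,
  a**4 + 16a**3 + 155a**2 + 1898a + 8778 = ((1/2)a - 1)(2a**3 + 36a**2 + 210a + 392) + (86a**2 + 1912a + 9170)
  2a**3 + 36a**2 + 210a + 392 = ((1/43)a - 182/1849)(86a**2 + 1912a + 9170) + ((341964/1849)a + 2393748/1849)
  86a**2 + 1912a + 9170 = ((79507/170982)a + 1211095/170982)((341964/1849)a + 2393748/1849) + (0)
Last nonzero remainder: (341964/1849)a + 2393748/1849. Dividing through by 341964/1849 gives the monic gcd a + 7.
Cancel a + 7 from numerator and denominator to get the reduced form.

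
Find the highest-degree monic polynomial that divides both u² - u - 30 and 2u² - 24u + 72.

Apply the Euclidean algorithm:
  u² - u - 30 = (1/2)(2u² - 24u + 72) + (11u - 66)
  2u² - 24u + 72 = ((2/11)u - 12/11)(11u - 66) + (0)
Last nonzero remainder: 11u - 66. Dividing through by 11 gives the monic gcd u - 6.

u - 6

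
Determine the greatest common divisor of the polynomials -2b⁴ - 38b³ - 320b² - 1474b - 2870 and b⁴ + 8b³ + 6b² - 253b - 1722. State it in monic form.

b³ + 14b² + 90b + 287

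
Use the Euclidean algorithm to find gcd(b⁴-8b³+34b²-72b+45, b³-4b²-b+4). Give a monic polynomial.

b-1

Repeated division with remainder:
  b⁴-8b³+34b²-72b+45 = (b-4)(b³-4b²-b+4) + (19b²-80b+61)
  b³-4b²-b+4 = ((1/19)b+4/361)(19b²-80b+61) + (-(1200/361)b+1200/361)
  19b²-80b+61 = (-(6859/1200)b+22021/1200)(-(1200/361)b+1200/361) + (0)
Last nonzero remainder: -(1200/361)b+1200/361. Dividing through by -1200/361 gives the monic gcd b-1.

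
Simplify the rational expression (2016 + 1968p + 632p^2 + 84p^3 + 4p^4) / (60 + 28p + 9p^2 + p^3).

(336 + 272p + 60p^2 + 4p^3)/(10 + 3p + p^2)

By polynomial division,
  4p^4 + 84p^3 + 632p^2 + 1968p + 2016 = (4p + 48)(p^3 + 9p^2 + 28p + 60) + (88p^2 + 384p - 864)
  p^3 + 9p^2 + 28p + 60 = ((1/88)p + 51/968)(88p^2 + 384p - 864) + ((2128/121)p + 12768/121)
  88p^2 + 384p - 864 = ((1331/266)p - 1089/133)((2128/121)p + 12768/121) + (0)
Last nonzero remainder: (2128/121)p + 12768/121. Dividing through by 2128/121 gives the monic gcd p + 6.
Cancel p + 6 from numerator and denominator to get the reduced form.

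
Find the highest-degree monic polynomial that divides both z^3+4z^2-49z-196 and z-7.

Euclidean algorithm in ℚ[z]:
  z^3+4z^2-49z-196 = (z^2+11z+28)(z-7) + (0)
The last nonzero remainder z-7 is already monic.

z-7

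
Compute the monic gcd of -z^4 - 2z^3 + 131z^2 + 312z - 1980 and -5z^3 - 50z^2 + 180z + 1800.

z^2 + 16z + 60

Apply the Euclidean algorithm:
  -z^4 - 2z^3 + 131z^2 + 312z - 1980 = ((1/5)z - 8/5)(-5z^3 - 50z^2 + 180z + 1800) + (15z^2 + 240z + 900)
  -5z^3 - 50z^2 + 180z + 1800 = (-(1/3)z + 2)(15z^2 + 240z + 900) + (0)
Last nonzero remainder: 15z^2 + 240z + 900. Dividing through by 15 gives the monic gcd z^2 + 16z + 60.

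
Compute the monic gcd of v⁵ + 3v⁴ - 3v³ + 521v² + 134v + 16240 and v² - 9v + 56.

v² - 9v + 56

By polynomial division,
  v⁵ + 3v⁴ - 3v³ + 521v² + 134v + 16240 = (v³ + 12v² + 49v + 290)(v² - 9v + 56) + (0)
The last nonzero remainder v² - 9v + 56 is already monic.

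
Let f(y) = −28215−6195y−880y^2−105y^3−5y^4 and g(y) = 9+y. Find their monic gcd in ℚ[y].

9+y

By polynomial division,
  −5y^4−105y^3−880y^2−6195y−28215 = (−5y^3−60y^2−340y−3135)(y+9) + (0)
The last nonzero remainder y+9 is already monic.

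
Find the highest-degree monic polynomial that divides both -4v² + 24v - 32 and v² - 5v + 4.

v - 4

By polynomial division,
  -4v² + 24v - 32 = (-4)(v² - 5v + 4) + (4v - 16)
  v² - 5v + 4 = ((1/4)v - 1/4)(4v - 16) + (0)
Last nonzero remainder: 4v - 16. Dividing through by 4 gives the monic gcd v - 4.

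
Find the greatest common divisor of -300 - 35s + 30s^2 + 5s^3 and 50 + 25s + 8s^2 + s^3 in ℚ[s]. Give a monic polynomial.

5 + s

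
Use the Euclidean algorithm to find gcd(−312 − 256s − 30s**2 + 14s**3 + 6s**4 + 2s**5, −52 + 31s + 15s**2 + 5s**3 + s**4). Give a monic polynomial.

13 + 2s + s**2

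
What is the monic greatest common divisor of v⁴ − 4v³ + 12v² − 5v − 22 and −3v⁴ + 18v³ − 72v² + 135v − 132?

v² − 3v + 11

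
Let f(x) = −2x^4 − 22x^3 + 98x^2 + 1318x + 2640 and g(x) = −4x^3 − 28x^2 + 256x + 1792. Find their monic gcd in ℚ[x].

By polynomial division,
  −2x^4 − 22x^3 + 98x^2 + 1318x + 2640 = ((1/2)x + 2)(−4x^3 − 28x^2 + 256x + 1792) + (26x^2 − 90x − 944)
  −4x^3 − 28x^2 + 256x + 1792 = (−(2/13)x − 272/169)(26x^2 − 90x − 944) + (−(5760/169)x + 46080/169)
  26x^2 − 90x − 944 = (−(2197/2880)x − 9971/2880)(−(5760/169)x + 46080/169) + (0)
Last nonzero remainder: −(5760/169)x + 46080/169. Dividing through by −5760/169 gives the monic gcd x − 8.

x − 8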